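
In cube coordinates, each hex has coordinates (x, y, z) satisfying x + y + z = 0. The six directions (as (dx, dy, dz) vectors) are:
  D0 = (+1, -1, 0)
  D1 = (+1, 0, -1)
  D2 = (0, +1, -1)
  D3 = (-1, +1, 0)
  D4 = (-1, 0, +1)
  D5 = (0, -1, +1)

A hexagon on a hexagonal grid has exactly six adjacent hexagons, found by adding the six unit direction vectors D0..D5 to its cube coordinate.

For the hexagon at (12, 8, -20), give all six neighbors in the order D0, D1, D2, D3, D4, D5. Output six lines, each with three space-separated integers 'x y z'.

Answer: 13 7 -20
13 8 -21
12 9 -21
11 9 -20
11 8 -19
12 7 -19

Derivation:
Center: (12, 8, -20). Add each direction:
  D0: (12, 8, -20) + (1, -1, 0) = (13, 7, -20)
  D1: (12, 8, -20) + (1, 0, -1) = (13, 8, -21)
  D2: (12, 8, -20) + (0, 1, -1) = (12, 9, -21)
  D3: (12, 8, -20) + (-1, 1, 0) = (11, 9, -20)
  D4: (12, 8, -20) + (-1, 0, 1) = (11, 8, -19)
  D5: (12, 8, -20) + (0, -1, 1) = (12, 7, -19)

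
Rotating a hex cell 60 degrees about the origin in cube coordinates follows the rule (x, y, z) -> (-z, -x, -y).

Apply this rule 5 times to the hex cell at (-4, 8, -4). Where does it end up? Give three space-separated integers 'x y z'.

Start: (-4, 8, -4)
Step 1: (-4, 8, -4) -> (-(-4), -(-4), -(8)) = (4, 4, -8)
Step 2: (4, 4, -8) -> (-(-8), -(4), -(4)) = (8, -4, -4)
Step 3: (8, -4, -4) -> (-(-4), -(8), -(-4)) = (4, -8, 4)
Step 4: (4, -8, 4) -> (-(4), -(4), -(-8)) = (-4, -4, 8)
Step 5: (-4, -4, 8) -> (-(8), -(-4), -(-4)) = (-8, 4, 4)

Answer: -8 4 4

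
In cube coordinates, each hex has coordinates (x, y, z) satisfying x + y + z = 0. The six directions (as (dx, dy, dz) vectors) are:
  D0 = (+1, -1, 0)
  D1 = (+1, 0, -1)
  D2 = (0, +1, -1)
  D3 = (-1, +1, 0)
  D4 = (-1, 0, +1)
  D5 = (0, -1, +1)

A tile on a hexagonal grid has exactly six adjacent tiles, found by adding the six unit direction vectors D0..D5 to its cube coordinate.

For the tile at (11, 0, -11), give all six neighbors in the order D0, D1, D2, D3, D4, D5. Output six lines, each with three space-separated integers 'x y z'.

Center: (11, 0, -11). Add each direction:
  D0: (11, 0, -11) + (1, -1, 0) = (12, -1, -11)
  D1: (11, 0, -11) + (1, 0, -1) = (12, 0, -12)
  D2: (11, 0, -11) + (0, 1, -1) = (11, 1, -12)
  D3: (11, 0, -11) + (-1, 1, 0) = (10, 1, -11)
  D4: (11, 0, -11) + (-1, 0, 1) = (10, 0, -10)
  D5: (11, 0, -11) + (0, -1, 1) = (11, -1, -10)

Answer: 12 -1 -11
12 0 -12
11 1 -12
10 1 -11
10 0 -10
11 -1 -10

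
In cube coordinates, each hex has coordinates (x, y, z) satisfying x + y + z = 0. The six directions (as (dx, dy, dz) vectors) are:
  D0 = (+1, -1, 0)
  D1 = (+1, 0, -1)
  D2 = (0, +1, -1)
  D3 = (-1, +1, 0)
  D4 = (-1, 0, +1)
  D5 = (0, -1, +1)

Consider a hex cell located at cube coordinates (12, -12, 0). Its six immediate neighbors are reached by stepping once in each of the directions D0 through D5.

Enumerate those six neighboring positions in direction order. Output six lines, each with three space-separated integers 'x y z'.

Center: (12, -12, 0). Add each direction:
  D0: (12, -12, 0) + (1, -1, 0) = (13, -13, 0)
  D1: (12, -12, 0) + (1, 0, -1) = (13, -12, -1)
  D2: (12, -12, 0) + (0, 1, -1) = (12, -11, -1)
  D3: (12, -12, 0) + (-1, 1, 0) = (11, -11, 0)
  D4: (12, -12, 0) + (-1, 0, 1) = (11, -12, 1)
  D5: (12, -12, 0) + (0, -1, 1) = (12, -13, 1)

Answer: 13 -13 0
13 -12 -1
12 -11 -1
11 -11 0
11 -12 1
12 -13 1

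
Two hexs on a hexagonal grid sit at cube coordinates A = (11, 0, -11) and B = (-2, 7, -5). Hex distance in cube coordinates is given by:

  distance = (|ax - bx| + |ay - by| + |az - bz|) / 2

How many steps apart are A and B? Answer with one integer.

|ax - bx| = |11 - (-2)| = 13
|ay - by| = |0 - 7| = 7
|az - bz| = |-11 - (-5)| = 6
distance = (13 + 7 + 6) / 2 = 26 / 2 = 13

Answer: 13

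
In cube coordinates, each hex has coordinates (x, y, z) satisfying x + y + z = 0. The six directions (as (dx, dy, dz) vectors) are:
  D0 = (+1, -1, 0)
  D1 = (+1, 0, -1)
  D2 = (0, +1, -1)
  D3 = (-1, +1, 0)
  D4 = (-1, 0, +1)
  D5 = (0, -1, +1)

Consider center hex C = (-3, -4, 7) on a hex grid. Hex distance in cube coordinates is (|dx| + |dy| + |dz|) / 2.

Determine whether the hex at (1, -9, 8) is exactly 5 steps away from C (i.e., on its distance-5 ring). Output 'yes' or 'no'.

|px - cx| = |1 - (-3)| = 4
|py - cy| = |-9 - (-4)| = 5
|pz - cz| = |8 - 7| = 1
distance = (4+5+1)/2 = 10/2 = 5
radius = 5; distance == radius -> yes

Answer: yes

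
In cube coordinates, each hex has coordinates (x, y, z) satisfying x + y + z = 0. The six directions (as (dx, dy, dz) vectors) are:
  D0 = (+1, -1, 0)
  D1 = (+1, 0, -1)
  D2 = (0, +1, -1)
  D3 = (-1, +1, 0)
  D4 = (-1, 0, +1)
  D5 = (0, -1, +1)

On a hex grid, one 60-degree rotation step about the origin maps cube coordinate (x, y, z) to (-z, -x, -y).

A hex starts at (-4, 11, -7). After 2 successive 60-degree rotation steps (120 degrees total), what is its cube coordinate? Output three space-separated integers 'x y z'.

Start: (-4, 11, -7)
Step 1: (-4, 11, -7) -> (-(-7), -(-4), -(11)) = (7, 4, -11)
Step 2: (7, 4, -11) -> (-(-11), -(7), -(4)) = (11, -7, -4)

Answer: 11 -7 -4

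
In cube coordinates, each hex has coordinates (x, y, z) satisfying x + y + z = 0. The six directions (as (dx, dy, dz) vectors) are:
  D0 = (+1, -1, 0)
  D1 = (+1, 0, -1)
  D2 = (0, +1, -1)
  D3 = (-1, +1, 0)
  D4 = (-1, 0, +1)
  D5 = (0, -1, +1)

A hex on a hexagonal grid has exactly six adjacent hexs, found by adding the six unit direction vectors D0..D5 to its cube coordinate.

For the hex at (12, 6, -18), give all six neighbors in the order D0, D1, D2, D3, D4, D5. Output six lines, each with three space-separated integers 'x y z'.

Center: (12, 6, -18). Add each direction:
  D0: (12, 6, -18) + (1, -1, 0) = (13, 5, -18)
  D1: (12, 6, -18) + (1, 0, -1) = (13, 6, -19)
  D2: (12, 6, -18) + (0, 1, -1) = (12, 7, -19)
  D3: (12, 6, -18) + (-1, 1, 0) = (11, 7, -18)
  D4: (12, 6, -18) + (-1, 0, 1) = (11, 6, -17)
  D5: (12, 6, -18) + (0, -1, 1) = (12, 5, -17)

Answer: 13 5 -18
13 6 -19
12 7 -19
11 7 -18
11 6 -17
12 5 -17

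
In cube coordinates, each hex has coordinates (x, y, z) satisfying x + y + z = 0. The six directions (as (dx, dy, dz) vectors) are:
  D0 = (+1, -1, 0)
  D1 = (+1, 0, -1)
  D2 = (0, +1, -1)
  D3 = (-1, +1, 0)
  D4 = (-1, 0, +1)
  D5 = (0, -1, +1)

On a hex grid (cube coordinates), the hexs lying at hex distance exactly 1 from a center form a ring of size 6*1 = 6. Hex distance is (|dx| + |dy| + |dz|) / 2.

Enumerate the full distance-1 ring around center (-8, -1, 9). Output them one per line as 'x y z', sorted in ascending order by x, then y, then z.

Walk ring at distance 1 from (-8, -1, 9):
Start at center + D4*1 = (-9, -1, 10)
  hex 0: (-9, -1, 10)
  hex 1: (-8, -2, 10)
  hex 2: (-7, -2, 9)
  hex 3: (-7, -1, 8)
  hex 4: (-8, 0, 8)
  hex 5: (-9, 0, 9)
Sorted: 6 hexes.

Answer: -9 -1 10
-9 0 9
-8 -2 10
-8 0 8
-7 -2 9
-7 -1 8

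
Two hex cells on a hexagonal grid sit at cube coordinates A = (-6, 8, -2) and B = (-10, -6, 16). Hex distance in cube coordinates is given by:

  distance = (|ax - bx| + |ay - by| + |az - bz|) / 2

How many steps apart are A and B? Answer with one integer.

|ax - bx| = |-6 - (-10)| = 4
|ay - by| = |8 - (-6)| = 14
|az - bz| = |-2 - 16| = 18
distance = (4 + 14 + 18) / 2 = 36 / 2 = 18

Answer: 18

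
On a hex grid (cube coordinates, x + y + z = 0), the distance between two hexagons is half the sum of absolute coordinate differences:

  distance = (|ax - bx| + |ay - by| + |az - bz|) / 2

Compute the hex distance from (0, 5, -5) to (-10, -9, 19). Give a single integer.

|ax - bx| = |0 - (-10)| = 10
|ay - by| = |5 - (-9)| = 14
|az - bz| = |-5 - 19| = 24
distance = (10 + 14 + 24) / 2 = 48 / 2 = 24

Answer: 24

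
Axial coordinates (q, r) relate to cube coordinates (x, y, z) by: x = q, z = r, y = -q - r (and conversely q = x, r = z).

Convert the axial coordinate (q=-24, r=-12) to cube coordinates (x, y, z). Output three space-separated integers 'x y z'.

Answer: -24 36 -12

Derivation:
x = q = -24
z = r = -12
y = -x - z = -(-24) - (-12) = 36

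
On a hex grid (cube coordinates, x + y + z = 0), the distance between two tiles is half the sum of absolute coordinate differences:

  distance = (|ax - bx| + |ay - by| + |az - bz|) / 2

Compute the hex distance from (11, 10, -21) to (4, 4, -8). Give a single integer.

Answer: 13

Derivation:
|ax - bx| = |11 - 4| = 7
|ay - by| = |10 - 4| = 6
|az - bz| = |-21 - (-8)| = 13
distance = (7 + 6 + 13) / 2 = 26 / 2 = 13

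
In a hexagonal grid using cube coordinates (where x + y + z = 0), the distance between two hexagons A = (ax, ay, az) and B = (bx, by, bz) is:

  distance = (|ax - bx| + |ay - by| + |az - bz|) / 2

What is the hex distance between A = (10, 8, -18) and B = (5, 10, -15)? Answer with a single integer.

|ax - bx| = |10 - 5| = 5
|ay - by| = |8 - 10| = 2
|az - bz| = |-18 - (-15)| = 3
distance = (5 + 2 + 3) / 2 = 10 / 2 = 5

Answer: 5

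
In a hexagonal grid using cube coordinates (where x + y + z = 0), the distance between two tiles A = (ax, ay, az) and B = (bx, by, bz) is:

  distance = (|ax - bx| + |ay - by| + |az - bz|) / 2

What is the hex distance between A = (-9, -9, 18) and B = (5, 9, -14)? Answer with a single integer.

Answer: 32

Derivation:
|ax - bx| = |-9 - 5| = 14
|ay - by| = |-9 - 9| = 18
|az - bz| = |18 - (-14)| = 32
distance = (14 + 18 + 32) / 2 = 64 / 2 = 32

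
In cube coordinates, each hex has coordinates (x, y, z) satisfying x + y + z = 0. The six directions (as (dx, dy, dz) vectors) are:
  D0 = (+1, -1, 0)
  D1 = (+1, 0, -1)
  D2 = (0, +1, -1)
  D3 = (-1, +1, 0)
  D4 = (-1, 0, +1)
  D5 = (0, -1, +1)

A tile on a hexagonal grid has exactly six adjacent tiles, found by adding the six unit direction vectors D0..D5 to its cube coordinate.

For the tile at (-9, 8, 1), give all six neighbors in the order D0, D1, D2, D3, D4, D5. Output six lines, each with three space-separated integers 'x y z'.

Center: (-9, 8, 1). Add each direction:
  D0: (-9, 8, 1) + (1, -1, 0) = (-8, 7, 1)
  D1: (-9, 8, 1) + (1, 0, -1) = (-8, 8, 0)
  D2: (-9, 8, 1) + (0, 1, -1) = (-9, 9, 0)
  D3: (-9, 8, 1) + (-1, 1, 0) = (-10, 9, 1)
  D4: (-9, 8, 1) + (-1, 0, 1) = (-10, 8, 2)
  D5: (-9, 8, 1) + (0, -1, 1) = (-9, 7, 2)

Answer: -8 7 1
-8 8 0
-9 9 0
-10 9 1
-10 8 2
-9 7 2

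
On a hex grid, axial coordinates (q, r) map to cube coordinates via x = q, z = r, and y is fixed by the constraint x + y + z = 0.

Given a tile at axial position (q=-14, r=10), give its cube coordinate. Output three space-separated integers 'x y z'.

Answer: -14 4 10

Derivation:
x = q = -14
z = r = 10
y = -x - z = -(-14) - (10) = 4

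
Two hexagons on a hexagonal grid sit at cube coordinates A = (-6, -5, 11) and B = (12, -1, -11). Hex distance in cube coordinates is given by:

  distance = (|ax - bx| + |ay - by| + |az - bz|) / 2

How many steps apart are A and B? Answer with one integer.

|ax - bx| = |-6 - 12| = 18
|ay - by| = |-5 - (-1)| = 4
|az - bz| = |11 - (-11)| = 22
distance = (18 + 4 + 22) / 2 = 44 / 2 = 22

Answer: 22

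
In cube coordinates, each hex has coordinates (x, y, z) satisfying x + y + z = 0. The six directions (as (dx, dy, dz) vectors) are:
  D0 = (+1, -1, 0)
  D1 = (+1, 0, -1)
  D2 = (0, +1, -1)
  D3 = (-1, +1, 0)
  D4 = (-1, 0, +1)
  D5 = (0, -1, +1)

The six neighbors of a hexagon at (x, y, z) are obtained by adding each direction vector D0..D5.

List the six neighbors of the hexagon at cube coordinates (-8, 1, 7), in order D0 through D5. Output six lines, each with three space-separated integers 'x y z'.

Center: (-8, 1, 7). Add each direction:
  D0: (-8, 1, 7) + (1, -1, 0) = (-7, 0, 7)
  D1: (-8, 1, 7) + (1, 0, -1) = (-7, 1, 6)
  D2: (-8, 1, 7) + (0, 1, -1) = (-8, 2, 6)
  D3: (-8, 1, 7) + (-1, 1, 0) = (-9, 2, 7)
  D4: (-8, 1, 7) + (-1, 0, 1) = (-9, 1, 8)
  D5: (-8, 1, 7) + (0, -1, 1) = (-8, 0, 8)

Answer: -7 0 7
-7 1 6
-8 2 6
-9 2 7
-9 1 8
-8 0 8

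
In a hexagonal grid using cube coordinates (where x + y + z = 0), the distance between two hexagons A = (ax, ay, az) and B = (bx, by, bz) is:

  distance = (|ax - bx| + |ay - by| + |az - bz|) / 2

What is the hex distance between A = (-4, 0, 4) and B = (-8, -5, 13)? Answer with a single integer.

|ax - bx| = |-4 - (-8)| = 4
|ay - by| = |0 - (-5)| = 5
|az - bz| = |4 - 13| = 9
distance = (4 + 5 + 9) / 2 = 18 / 2 = 9

Answer: 9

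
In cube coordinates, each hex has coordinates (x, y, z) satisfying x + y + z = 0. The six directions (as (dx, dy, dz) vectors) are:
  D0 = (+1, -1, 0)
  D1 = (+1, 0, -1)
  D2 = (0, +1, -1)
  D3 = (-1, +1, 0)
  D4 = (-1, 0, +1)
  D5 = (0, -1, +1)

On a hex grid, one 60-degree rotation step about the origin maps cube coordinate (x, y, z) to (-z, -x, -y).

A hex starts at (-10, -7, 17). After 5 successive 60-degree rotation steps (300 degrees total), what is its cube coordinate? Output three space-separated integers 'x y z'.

Start: (-10, -7, 17)
Step 1: (-10, -7, 17) -> (-(17), -(-10), -(-7)) = (-17, 10, 7)
Step 2: (-17, 10, 7) -> (-(7), -(-17), -(10)) = (-7, 17, -10)
Step 3: (-7, 17, -10) -> (-(-10), -(-7), -(17)) = (10, 7, -17)
Step 4: (10, 7, -17) -> (-(-17), -(10), -(7)) = (17, -10, -7)
Step 5: (17, -10, -7) -> (-(-7), -(17), -(-10)) = (7, -17, 10)

Answer: 7 -17 10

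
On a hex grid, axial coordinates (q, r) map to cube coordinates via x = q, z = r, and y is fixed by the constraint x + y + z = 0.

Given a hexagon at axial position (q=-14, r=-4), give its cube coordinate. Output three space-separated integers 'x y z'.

x = q = -14
z = r = -4
y = -x - z = -(-14) - (-4) = 18

Answer: -14 18 -4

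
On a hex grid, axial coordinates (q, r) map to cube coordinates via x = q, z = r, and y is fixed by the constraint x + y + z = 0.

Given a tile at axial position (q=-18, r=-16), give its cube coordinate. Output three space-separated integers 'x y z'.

Answer: -18 34 -16

Derivation:
x = q = -18
z = r = -16
y = -x - z = -(-18) - (-16) = 34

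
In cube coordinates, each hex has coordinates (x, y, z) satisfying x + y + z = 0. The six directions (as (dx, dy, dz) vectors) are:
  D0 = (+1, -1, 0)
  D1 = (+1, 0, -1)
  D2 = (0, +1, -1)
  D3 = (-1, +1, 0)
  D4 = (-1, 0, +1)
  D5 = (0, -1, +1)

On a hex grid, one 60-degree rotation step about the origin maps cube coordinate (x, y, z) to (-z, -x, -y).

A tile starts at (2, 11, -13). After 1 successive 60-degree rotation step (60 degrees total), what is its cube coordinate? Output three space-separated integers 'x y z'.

Answer: 13 -2 -11

Derivation:
Start: (2, 11, -13)
Step 1: (2, 11, -13) -> (-(-13), -(2), -(11)) = (13, -2, -11)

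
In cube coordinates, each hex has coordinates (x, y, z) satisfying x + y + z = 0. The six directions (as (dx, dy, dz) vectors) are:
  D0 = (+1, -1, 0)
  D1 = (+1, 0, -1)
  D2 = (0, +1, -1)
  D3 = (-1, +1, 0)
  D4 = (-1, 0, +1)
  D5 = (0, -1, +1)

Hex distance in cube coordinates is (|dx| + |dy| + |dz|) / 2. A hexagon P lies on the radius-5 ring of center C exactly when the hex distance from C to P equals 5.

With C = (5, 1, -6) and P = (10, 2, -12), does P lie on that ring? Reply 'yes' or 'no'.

|px - cx| = |10 - 5| = 5
|py - cy| = |2 - 1| = 1
|pz - cz| = |-12 - (-6)| = 6
distance = (5+1+6)/2 = 12/2 = 6
radius = 5; distance != radius -> no

Answer: no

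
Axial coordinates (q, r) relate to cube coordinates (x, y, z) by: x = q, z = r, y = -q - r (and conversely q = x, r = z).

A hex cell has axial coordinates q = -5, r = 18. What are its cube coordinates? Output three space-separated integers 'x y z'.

Answer: -5 -13 18

Derivation:
x = q = -5
z = r = 18
y = -x - z = -(-5) - (18) = -13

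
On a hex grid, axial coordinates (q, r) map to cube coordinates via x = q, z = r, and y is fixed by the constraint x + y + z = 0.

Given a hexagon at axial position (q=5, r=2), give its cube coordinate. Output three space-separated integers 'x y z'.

x = q = 5
z = r = 2
y = -x - z = -(5) - (2) = -7

Answer: 5 -7 2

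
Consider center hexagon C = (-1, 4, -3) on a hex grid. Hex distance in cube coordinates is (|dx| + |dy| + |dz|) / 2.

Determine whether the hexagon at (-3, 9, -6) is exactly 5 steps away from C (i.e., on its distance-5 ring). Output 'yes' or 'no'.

Answer: yes

Derivation:
|px - cx| = |-3 - (-1)| = 2
|py - cy| = |9 - 4| = 5
|pz - cz| = |-6 - (-3)| = 3
distance = (2+5+3)/2 = 10/2 = 5
radius = 5; distance == radius -> yes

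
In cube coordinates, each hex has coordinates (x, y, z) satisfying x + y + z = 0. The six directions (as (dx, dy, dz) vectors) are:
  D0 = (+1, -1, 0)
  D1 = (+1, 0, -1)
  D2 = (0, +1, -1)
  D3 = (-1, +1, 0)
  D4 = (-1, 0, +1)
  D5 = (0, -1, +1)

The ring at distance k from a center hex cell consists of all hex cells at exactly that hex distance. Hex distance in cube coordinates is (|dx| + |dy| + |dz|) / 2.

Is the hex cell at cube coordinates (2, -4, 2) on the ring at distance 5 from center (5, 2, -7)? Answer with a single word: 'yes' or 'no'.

Answer: no

Derivation:
|px - cx| = |2 - 5| = 3
|py - cy| = |-4 - 2| = 6
|pz - cz| = |2 - (-7)| = 9
distance = (3+6+9)/2 = 18/2 = 9
radius = 5; distance != radius -> no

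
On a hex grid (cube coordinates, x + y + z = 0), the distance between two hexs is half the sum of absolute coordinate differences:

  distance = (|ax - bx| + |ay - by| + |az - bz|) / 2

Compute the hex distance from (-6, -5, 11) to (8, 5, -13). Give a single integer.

Answer: 24

Derivation:
|ax - bx| = |-6 - 8| = 14
|ay - by| = |-5 - 5| = 10
|az - bz| = |11 - (-13)| = 24
distance = (14 + 10 + 24) / 2 = 48 / 2 = 24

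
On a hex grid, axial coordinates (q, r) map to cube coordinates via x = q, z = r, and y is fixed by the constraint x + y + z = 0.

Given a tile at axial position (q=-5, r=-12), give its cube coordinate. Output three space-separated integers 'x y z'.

Answer: -5 17 -12

Derivation:
x = q = -5
z = r = -12
y = -x - z = -(-5) - (-12) = 17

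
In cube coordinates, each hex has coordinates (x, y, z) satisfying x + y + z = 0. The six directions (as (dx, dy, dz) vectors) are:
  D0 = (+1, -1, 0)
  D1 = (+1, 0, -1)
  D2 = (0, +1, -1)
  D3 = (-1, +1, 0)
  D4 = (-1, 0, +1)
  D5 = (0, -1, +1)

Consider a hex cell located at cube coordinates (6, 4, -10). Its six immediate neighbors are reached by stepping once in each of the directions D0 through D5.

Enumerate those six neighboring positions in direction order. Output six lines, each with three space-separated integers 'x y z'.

Center: (6, 4, -10). Add each direction:
  D0: (6, 4, -10) + (1, -1, 0) = (7, 3, -10)
  D1: (6, 4, -10) + (1, 0, -1) = (7, 4, -11)
  D2: (6, 4, -10) + (0, 1, -1) = (6, 5, -11)
  D3: (6, 4, -10) + (-1, 1, 0) = (5, 5, -10)
  D4: (6, 4, -10) + (-1, 0, 1) = (5, 4, -9)
  D5: (6, 4, -10) + (0, -1, 1) = (6, 3, -9)

Answer: 7 3 -10
7 4 -11
6 5 -11
5 5 -10
5 4 -9
6 3 -9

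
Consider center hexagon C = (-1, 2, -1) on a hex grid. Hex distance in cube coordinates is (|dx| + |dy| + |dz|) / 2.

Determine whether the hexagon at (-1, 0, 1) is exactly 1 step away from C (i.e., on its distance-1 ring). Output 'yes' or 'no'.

Answer: no

Derivation:
|px - cx| = |-1 - (-1)| = 0
|py - cy| = |0 - 2| = 2
|pz - cz| = |1 - (-1)| = 2
distance = (0+2+2)/2 = 4/2 = 2
radius = 1; distance != radius -> no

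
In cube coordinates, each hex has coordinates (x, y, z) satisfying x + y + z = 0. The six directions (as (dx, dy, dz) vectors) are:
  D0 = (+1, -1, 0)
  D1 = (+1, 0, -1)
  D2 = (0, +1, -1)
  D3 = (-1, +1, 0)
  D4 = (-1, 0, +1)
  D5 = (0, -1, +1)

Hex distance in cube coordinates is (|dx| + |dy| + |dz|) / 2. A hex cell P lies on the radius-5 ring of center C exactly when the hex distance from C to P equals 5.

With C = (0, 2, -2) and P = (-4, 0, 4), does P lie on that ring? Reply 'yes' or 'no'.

|px - cx| = |-4 - 0| = 4
|py - cy| = |0 - 2| = 2
|pz - cz| = |4 - (-2)| = 6
distance = (4+2+6)/2 = 12/2 = 6
radius = 5; distance != radius -> no

Answer: no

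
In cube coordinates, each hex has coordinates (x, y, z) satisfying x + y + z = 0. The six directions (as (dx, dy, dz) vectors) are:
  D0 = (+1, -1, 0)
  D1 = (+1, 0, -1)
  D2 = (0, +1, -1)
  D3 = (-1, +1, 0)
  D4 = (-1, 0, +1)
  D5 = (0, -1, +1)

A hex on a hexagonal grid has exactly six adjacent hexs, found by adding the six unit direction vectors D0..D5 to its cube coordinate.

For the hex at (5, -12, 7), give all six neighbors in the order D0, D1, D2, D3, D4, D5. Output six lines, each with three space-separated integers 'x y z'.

Center: (5, -12, 7). Add each direction:
  D0: (5, -12, 7) + (1, -1, 0) = (6, -13, 7)
  D1: (5, -12, 7) + (1, 0, -1) = (6, -12, 6)
  D2: (5, -12, 7) + (0, 1, -1) = (5, -11, 6)
  D3: (5, -12, 7) + (-1, 1, 0) = (4, -11, 7)
  D4: (5, -12, 7) + (-1, 0, 1) = (4, -12, 8)
  D5: (5, -12, 7) + (0, -1, 1) = (5, -13, 8)

Answer: 6 -13 7
6 -12 6
5 -11 6
4 -11 7
4 -12 8
5 -13 8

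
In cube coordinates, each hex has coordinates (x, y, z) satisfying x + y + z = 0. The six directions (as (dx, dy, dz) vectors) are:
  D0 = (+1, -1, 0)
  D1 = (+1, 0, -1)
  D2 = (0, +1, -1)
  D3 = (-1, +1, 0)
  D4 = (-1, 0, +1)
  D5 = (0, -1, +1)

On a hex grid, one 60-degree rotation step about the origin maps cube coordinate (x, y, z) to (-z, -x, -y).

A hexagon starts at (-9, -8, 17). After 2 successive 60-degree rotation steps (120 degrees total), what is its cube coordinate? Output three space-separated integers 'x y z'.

Answer: -8 17 -9

Derivation:
Start: (-9, -8, 17)
Step 1: (-9, -8, 17) -> (-(17), -(-9), -(-8)) = (-17, 9, 8)
Step 2: (-17, 9, 8) -> (-(8), -(-17), -(9)) = (-8, 17, -9)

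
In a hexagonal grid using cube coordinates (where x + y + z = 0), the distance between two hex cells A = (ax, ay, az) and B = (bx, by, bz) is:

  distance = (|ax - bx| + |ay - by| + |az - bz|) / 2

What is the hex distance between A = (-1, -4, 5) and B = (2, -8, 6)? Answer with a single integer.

Answer: 4

Derivation:
|ax - bx| = |-1 - 2| = 3
|ay - by| = |-4 - (-8)| = 4
|az - bz| = |5 - 6| = 1
distance = (3 + 4 + 1) / 2 = 8 / 2 = 4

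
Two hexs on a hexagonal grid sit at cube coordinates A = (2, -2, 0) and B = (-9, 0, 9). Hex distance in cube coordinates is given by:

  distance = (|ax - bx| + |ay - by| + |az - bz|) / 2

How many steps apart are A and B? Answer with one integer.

Answer: 11

Derivation:
|ax - bx| = |2 - (-9)| = 11
|ay - by| = |-2 - 0| = 2
|az - bz| = |0 - 9| = 9
distance = (11 + 2 + 9) / 2 = 22 / 2 = 11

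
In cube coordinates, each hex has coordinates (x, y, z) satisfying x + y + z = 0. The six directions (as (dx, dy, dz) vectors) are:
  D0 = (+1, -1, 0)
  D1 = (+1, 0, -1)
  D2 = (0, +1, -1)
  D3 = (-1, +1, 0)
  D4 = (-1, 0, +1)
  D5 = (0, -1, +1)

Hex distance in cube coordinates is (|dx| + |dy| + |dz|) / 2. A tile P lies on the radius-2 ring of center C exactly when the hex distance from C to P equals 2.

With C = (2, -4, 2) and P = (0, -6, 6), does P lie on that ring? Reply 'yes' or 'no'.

|px - cx| = |0 - 2| = 2
|py - cy| = |-6 - (-4)| = 2
|pz - cz| = |6 - 2| = 4
distance = (2+2+4)/2 = 8/2 = 4
radius = 2; distance != radius -> no

Answer: no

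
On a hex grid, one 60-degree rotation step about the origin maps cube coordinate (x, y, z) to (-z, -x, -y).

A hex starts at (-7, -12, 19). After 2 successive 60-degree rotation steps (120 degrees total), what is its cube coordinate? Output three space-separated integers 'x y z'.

Start: (-7, -12, 19)
Step 1: (-7, -12, 19) -> (-(19), -(-7), -(-12)) = (-19, 7, 12)
Step 2: (-19, 7, 12) -> (-(12), -(-19), -(7)) = (-12, 19, -7)

Answer: -12 19 -7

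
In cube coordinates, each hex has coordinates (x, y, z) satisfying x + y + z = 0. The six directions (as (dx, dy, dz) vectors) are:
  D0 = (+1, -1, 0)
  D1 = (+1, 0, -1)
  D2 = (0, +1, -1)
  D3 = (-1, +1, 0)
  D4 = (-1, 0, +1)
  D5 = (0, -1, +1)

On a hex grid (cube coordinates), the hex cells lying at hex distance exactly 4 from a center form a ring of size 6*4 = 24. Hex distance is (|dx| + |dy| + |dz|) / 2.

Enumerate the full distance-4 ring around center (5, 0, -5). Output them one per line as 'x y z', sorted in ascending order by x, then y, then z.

Answer: 1 0 -1
1 1 -2
1 2 -3
1 3 -4
1 4 -5
2 -1 -1
2 4 -6
3 -2 -1
3 4 -7
4 -3 -1
4 4 -8
5 -4 -1
5 4 -9
6 -4 -2
6 3 -9
7 -4 -3
7 2 -9
8 -4 -4
8 1 -9
9 -4 -5
9 -3 -6
9 -2 -7
9 -1 -8
9 0 -9

Derivation:
Walk ring at distance 4 from (5, 0, -5):
Start at center + D4*4 = (1, 0, -1)
  hex 0: (1, 0, -1)
  hex 1: (2, -1, -1)
  hex 2: (3, -2, -1)
  hex 3: (4, -3, -1)
  hex 4: (5, -4, -1)
  hex 5: (6, -4, -2)
  hex 6: (7, -4, -3)
  hex 7: (8, -4, -4)
  hex 8: (9, -4, -5)
  hex 9: (9, -3, -6)
  hex 10: (9, -2, -7)
  hex 11: (9, -1, -8)
  hex 12: (9, 0, -9)
  hex 13: (8, 1, -9)
  hex 14: (7, 2, -9)
  hex 15: (6, 3, -9)
  hex 16: (5, 4, -9)
  hex 17: (4, 4, -8)
  hex 18: (3, 4, -7)
  hex 19: (2, 4, -6)
  hex 20: (1, 4, -5)
  hex 21: (1, 3, -4)
  hex 22: (1, 2, -3)
  hex 23: (1, 1, -2)
Sorted: 24 hexes.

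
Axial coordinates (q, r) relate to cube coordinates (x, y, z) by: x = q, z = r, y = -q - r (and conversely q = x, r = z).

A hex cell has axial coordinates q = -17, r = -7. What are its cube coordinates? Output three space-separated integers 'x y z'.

x = q = -17
z = r = -7
y = -x - z = -(-17) - (-7) = 24

Answer: -17 24 -7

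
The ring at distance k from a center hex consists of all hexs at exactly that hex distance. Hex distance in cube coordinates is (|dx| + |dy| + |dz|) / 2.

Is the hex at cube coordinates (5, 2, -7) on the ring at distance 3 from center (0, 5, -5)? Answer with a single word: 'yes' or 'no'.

|px - cx| = |5 - 0| = 5
|py - cy| = |2 - 5| = 3
|pz - cz| = |-7 - (-5)| = 2
distance = (5+3+2)/2 = 10/2 = 5
radius = 3; distance != radius -> no

Answer: no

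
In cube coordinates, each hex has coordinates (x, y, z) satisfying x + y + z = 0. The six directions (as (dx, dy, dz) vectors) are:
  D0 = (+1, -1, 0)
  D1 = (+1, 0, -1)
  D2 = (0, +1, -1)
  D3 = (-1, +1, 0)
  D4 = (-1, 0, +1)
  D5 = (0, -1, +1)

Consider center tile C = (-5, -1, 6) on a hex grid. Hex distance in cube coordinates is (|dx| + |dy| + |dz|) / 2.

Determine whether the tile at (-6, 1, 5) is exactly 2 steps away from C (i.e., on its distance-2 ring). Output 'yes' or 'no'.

Answer: yes

Derivation:
|px - cx| = |-6 - (-5)| = 1
|py - cy| = |1 - (-1)| = 2
|pz - cz| = |5 - 6| = 1
distance = (1+2+1)/2 = 4/2 = 2
radius = 2; distance == radius -> yes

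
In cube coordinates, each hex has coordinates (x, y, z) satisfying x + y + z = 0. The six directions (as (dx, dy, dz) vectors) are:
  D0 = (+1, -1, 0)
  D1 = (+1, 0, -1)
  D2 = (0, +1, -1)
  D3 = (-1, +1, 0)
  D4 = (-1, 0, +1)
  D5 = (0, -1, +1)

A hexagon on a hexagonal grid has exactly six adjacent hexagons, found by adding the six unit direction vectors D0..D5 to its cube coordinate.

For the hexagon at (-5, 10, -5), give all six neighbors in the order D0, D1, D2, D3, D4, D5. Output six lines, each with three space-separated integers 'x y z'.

Answer: -4 9 -5
-4 10 -6
-5 11 -6
-6 11 -5
-6 10 -4
-5 9 -4

Derivation:
Center: (-5, 10, -5). Add each direction:
  D0: (-5, 10, -5) + (1, -1, 0) = (-4, 9, -5)
  D1: (-5, 10, -5) + (1, 0, -1) = (-4, 10, -6)
  D2: (-5, 10, -5) + (0, 1, -1) = (-5, 11, -6)
  D3: (-5, 10, -5) + (-1, 1, 0) = (-6, 11, -5)
  D4: (-5, 10, -5) + (-1, 0, 1) = (-6, 10, -4)
  D5: (-5, 10, -5) + (0, -1, 1) = (-5, 9, -4)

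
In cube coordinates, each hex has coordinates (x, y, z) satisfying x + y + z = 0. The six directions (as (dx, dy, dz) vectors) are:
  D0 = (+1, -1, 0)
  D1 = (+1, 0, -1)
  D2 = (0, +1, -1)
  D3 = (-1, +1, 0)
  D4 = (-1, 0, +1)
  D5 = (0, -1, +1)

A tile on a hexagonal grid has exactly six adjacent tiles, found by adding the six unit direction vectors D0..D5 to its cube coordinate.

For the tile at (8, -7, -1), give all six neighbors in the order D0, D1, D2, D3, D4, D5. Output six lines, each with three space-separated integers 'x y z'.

Center: (8, -7, -1). Add each direction:
  D0: (8, -7, -1) + (1, -1, 0) = (9, -8, -1)
  D1: (8, -7, -1) + (1, 0, -1) = (9, -7, -2)
  D2: (8, -7, -1) + (0, 1, -1) = (8, -6, -2)
  D3: (8, -7, -1) + (-1, 1, 0) = (7, -6, -1)
  D4: (8, -7, -1) + (-1, 0, 1) = (7, -7, 0)
  D5: (8, -7, -1) + (0, -1, 1) = (8, -8, 0)

Answer: 9 -8 -1
9 -7 -2
8 -6 -2
7 -6 -1
7 -7 0
8 -8 0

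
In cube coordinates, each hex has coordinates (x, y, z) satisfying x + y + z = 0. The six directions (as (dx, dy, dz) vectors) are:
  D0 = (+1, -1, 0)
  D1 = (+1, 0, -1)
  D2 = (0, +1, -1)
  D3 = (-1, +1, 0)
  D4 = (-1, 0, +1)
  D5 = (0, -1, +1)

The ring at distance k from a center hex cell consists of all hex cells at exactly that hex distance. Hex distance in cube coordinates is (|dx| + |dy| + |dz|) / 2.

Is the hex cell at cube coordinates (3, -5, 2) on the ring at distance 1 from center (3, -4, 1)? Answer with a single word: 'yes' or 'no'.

|px - cx| = |3 - 3| = 0
|py - cy| = |-5 - (-4)| = 1
|pz - cz| = |2 - 1| = 1
distance = (0+1+1)/2 = 2/2 = 1
radius = 1; distance == radius -> yes

Answer: yes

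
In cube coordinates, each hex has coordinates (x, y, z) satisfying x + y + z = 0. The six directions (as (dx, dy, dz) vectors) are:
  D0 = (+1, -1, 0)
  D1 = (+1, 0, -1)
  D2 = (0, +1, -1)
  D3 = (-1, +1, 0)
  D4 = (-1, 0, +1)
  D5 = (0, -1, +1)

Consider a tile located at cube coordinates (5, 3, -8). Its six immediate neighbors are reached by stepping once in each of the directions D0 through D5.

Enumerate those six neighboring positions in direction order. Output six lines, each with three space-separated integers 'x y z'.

Answer: 6 2 -8
6 3 -9
5 4 -9
4 4 -8
4 3 -7
5 2 -7

Derivation:
Center: (5, 3, -8). Add each direction:
  D0: (5, 3, -8) + (1, -1, 0) = (6, 2, -8)
  D1: (5, 3, -8) + (1, 0, -1) = (6, 3, -9)
  D2: (5, 3, -8) + (0, 1, -1) = (5, 4, -9)
  D3: (5, 3, -8) + (-1, 1, 0) = (4, 4, -8)
  D4: (5, 3, -8) + (-1, 0, 1) = (4, 3, -7)
  D5: (5, 3, -8) + (0, -1, 1) = (5, 2, -7)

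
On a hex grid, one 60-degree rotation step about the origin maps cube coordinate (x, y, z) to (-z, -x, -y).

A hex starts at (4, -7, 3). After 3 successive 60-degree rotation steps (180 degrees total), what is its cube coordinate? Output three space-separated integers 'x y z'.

Answer: -4 7 -3

Derivation:
Start: (4, -7, 3)
Step 1: (4, -7, 3) -> (-(3), -(4), -(-7)) = (-3, -4, 7)
Step 2: (-3, -4, 7) -> (-(7), -(-3), -(-4)) = (-7, 3, 4)
Step 3: (-7, 3, 4) -> (-(4), -(-7), -(3)) = (-4, 7, -3)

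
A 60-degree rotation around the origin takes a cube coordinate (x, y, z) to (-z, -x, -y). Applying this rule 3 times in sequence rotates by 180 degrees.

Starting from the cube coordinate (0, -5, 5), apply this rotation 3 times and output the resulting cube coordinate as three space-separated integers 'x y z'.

Answer: 0 5 -5

Derivation:
Start: (0, -5, 5)
Step 1: (0, -5, 5) -> (-(5), -(0), -(-5)) = (-5, 0, 5)
Step 2: (-5, 0, 5) -> (-(5), -(-5), -(0)) = (-5, 5, 0)
Step 3: (-5, 5, 0) -> (-(0), -(-5), -(5)) = (0, 5, -5)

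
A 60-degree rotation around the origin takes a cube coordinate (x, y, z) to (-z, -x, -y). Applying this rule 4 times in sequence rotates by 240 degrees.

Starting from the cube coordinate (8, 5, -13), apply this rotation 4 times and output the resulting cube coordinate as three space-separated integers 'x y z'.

Answer: -13 8 5

Derivation:
Start: (8, 5, -13)
Step 1: (8, 5, -13) -> (-(-13), -(8), -(5)) = (13, -8, -5)
Step 2: (13, -8, -5) -> (-(-5), -(13), -(-8)) = (5, -13, 8)
Step 3: (5, -13, 8) -> (-(8), -(5), -(-13)) = (-8, -5, 13)
Step 4: (-8, -5, 13) -> (-(13), -(-8), -(-5)) = (-13, 8, 5)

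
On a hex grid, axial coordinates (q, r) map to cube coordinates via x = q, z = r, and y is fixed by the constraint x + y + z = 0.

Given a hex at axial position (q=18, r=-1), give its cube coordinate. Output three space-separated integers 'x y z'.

x = q = 18
z = r = -1
y = -x - z = -(18) - (-1) = -17

Answer: 18 -17 -1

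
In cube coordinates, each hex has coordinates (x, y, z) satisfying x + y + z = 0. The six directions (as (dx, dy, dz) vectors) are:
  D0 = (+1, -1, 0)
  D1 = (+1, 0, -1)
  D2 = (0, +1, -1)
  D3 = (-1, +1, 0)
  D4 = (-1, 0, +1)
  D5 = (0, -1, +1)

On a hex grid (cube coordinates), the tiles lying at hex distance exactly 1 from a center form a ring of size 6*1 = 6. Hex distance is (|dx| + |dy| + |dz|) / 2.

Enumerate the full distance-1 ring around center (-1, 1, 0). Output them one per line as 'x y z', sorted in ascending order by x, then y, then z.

Walk ring at distance 1 from (-1, 1, 0):
Start at center + D4*1 = (-2, 1, 1)
  hex 0: (-2, 1, 1)
  hex 1: (-1, 0, 1)
  hex 2: (0, 0, 0)
  hex 3: (0, 1, -1)
  hex 4: (-1, 2, -1)
  hex 5: (-2, 2, 0)
Sorted: 6 hexes.

Answer: -2 1 1
-2 2 0
-1 0 1
-1 2 -1
0 0 0
0 1 -1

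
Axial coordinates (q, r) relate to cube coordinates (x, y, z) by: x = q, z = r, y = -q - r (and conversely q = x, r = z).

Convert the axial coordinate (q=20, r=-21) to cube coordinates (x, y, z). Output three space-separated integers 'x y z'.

Answer: 20 1 -21

Derivation:
x = q = 20
z = r = -21
y = -x - z = -(20) - (-21) = 1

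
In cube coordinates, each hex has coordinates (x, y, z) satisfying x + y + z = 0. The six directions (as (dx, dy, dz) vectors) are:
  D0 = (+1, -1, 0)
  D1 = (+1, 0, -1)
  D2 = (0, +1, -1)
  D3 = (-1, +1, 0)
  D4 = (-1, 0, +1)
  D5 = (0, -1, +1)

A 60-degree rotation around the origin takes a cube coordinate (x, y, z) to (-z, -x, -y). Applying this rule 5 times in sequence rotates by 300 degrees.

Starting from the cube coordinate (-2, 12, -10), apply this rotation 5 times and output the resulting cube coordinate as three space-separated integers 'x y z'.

Answer: -12 10 2

Derivation:
Start: (-2, 12, -10)
Step 1: (-2, 12, -10) -> (-(-10), -(-2), -(12)) = (10, 2, -12)
Step 2: (10, 2, -12) -> (-(-12), -(10), -(2)) = (12, -10, -2)
Step 3: (12, -10, -2) -> (-(-2), -(12), -(-10)) = (2, -12, 10)
Step 4: (2, -12, 10) -> (-(10), -(2), -(-12)) = (-10, -2, 12)
Step 5: (-10, -2, 12) -> (-(12), -(-10), -(-2)) = (-12, 10, 2)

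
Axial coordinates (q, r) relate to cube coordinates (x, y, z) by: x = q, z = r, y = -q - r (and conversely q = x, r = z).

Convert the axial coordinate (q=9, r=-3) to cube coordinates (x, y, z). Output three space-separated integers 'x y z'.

x = q = 9
z = r = -3
y = -x - z = -(9) - (-3) = -6

Answer: 9 -6 -3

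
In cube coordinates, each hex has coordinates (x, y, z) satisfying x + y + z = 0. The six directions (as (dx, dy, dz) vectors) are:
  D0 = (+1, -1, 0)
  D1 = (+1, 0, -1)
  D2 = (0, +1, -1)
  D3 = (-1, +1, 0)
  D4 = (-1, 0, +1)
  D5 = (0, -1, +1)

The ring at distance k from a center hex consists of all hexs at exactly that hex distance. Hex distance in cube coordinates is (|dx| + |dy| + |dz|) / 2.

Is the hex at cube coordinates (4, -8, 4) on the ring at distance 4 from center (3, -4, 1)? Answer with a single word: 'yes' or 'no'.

|px - cx| = |4 - 3| = 1
|py - cy| = |-8 - (-4)| = 4
|pz - cz| = |4 - 1| = 3
distance = (1+4+3)/2 = 8/2 = 4
radius = 4; distance == radius -> yes

Answer: yes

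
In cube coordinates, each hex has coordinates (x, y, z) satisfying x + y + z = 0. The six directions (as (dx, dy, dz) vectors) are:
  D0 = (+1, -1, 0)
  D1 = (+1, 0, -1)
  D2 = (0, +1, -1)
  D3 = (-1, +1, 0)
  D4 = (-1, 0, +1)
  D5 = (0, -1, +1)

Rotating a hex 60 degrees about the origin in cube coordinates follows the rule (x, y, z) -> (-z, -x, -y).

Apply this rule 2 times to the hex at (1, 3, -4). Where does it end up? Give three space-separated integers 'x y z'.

Start: (1, 3, -4)
Step 1: (1, 3, -4) -> (-(-4), -(1), -(3)) = (4, -1, -3)
Step 2: (4, -1, -3) -> (-(-3), -(4), -(-1)) = (3, -4, 1)

Answer: 3 -4 1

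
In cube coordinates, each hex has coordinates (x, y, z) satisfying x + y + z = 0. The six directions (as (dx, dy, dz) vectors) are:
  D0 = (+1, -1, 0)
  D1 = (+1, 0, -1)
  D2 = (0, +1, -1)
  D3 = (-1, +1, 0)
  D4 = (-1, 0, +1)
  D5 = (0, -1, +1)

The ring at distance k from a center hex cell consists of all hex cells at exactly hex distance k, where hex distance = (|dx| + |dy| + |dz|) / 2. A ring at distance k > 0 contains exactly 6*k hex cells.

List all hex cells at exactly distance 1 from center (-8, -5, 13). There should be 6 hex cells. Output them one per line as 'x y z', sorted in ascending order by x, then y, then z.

Walk ring at distance 1 from (-8, -5, 13):
Start at center + D4*1 = (-9, -5, 14)
  hex 0: (-9, -5, 14)
  hex 1: (-8, -6, 14)
  hex 2: (-7, -6, 13)
  hex 3: (-7, -5, 12)
  hex 4: (-8, -4, 12)
  hex 5: (-9, -4, 13)
Sorted: 6 hexes.

Answer: -9 -5 14
-9 -4 13
-8 -6 14
-8 -4 12
-7 -6 13
-7 -5 12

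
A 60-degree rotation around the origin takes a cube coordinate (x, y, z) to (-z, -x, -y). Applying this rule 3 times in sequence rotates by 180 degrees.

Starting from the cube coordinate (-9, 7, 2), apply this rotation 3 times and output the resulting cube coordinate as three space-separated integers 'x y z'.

Answer: 9 -7 -2

Derivation:
Start: (-9, 7, 2)
Step 1: (-9, 7, 2) -> (-(2), -(-9), -(7)) = (-2, 9, -7)
Step 2: (-2, 9, -7) -> (-(-7), -(-2), -(9)) = (7, 2, -9)
Step 3: (7, 2, -9) -> (-(-9), -(7), -(2)) = (9, -7, -2)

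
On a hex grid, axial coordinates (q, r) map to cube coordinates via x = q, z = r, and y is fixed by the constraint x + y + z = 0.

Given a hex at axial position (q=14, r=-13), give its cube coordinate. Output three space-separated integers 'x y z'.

x = q = 14
z = r = -13
y = -x - z = -(14) - (-13) = -1

Answer: 14 -1 -13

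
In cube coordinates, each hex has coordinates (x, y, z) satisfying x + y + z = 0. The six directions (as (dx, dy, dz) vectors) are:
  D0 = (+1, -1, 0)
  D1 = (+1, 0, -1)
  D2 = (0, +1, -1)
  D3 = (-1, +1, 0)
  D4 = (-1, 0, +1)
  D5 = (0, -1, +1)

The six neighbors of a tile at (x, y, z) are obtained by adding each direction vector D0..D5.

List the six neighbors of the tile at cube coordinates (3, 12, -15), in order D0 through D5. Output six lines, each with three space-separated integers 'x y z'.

Answer: 4 11 -15
4 12 -16
3 13 -16
2 13 -15
2 12 -14
3 11 -14

Derivation:
Center: (3, 12, -15). Add each direction:
  D0: (3, 12, -15) + (1, -1, 0) = (4, 11, -15)
  D1: (3, 12, -15) + (1, 0, -1) = (4, 12, -16)
  D2: (3, 12, -15) + (0, 1, -1) = (3, 13, -16)
  D3: (3, 12, -15) + (-1, 1, 0) = (2, 13, -15)
  D4: (3, 12, -15) + (-1, 0, 1) = (2, 12, -14)
  D5: (3, 12, -15) + (0, -1, 1) = (3, 11, -14)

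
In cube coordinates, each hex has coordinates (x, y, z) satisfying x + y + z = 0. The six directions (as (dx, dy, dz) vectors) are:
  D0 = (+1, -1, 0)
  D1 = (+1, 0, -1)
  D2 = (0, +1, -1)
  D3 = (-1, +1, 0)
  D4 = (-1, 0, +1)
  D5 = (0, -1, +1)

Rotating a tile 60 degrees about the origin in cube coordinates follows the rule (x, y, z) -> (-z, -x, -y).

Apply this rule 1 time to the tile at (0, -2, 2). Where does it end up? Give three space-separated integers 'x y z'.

Answer: -2 0 2

Derivation:
Start: (0, -2, 2)
Step 1: (0, -2, 2) -> (-(2), -(0), -(-2)) = (-2, 0, 2)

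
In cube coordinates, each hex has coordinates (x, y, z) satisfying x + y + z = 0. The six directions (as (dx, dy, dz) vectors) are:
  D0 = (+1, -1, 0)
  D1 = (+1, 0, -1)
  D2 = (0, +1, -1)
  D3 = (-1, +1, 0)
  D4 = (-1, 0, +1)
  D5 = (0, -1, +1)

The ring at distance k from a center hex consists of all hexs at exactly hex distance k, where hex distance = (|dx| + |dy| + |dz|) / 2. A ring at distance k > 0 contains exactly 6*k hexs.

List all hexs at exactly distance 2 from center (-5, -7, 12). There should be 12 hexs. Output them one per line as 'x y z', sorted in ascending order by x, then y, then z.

Answer: -7 -7 14
-7 -6 13
-7 -5 12
-6 -8 14
-6 -5 11
-5 -9 14
-5 -5 10
-4 -9 13
-4 -6 10
-3 -9 12
-3 -8 11
-3 -7 10

Derivation:
Walk ring at distance 2 from (-5, -7, 12):
Start at center + D4*2 = (-7, -7, 14)
  hex 0: (-7, -7, 14)
  hex 1: (-6, -8, 14)
  hex 2: (-5, -9, 14)
  hex 3: (-4, -9, 13)
  hex 4: (-3, -9, 12)
  hex 5: (-3, -8, 11)
  hex 6: (-3, -7, 10)
  hex 7: (-4, -6, 10)
  hex 8: (-5, -5, 10)
  hex 9: (-6, -5, 11)
  hex 10: (-7, -5, 12)
  hex 11: (-7, -6, 13)
Sorted: 12 hexes.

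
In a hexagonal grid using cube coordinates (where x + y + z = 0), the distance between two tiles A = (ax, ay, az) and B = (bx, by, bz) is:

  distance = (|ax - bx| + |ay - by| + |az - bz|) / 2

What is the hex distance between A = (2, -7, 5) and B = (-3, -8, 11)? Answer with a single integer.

Answer: 6

Derivation:
|ax - bx| = |2 - (-3)| = 5
|ay - by| = |-7 - (-8)| = 1
|az - bz| = |5 - 11| = 6
distance = (5 + 1 + 6) / 2 = 12 / 2 = 6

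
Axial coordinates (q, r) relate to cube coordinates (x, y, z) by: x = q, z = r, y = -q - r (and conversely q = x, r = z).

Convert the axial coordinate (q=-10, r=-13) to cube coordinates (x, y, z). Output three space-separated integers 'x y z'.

Answer: -10 23 -13

Derivation:
x = q = -10
z = r = -13
y = -x - z = -(-10) - (-13) = 23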